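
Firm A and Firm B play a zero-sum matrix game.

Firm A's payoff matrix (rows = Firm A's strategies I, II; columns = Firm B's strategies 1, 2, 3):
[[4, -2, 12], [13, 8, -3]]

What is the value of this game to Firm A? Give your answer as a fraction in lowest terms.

18/5

Column 1 is strictly dominated by 2 for Firm B (it gives Firm A more in every row).
The remaining 2×2 game on (I, II) × (2, 3) has no saddle point. Let Firm A play I with probability p; indifference gives −2p + 8(1−p) = 12p − 3(1−p), so p = 11/25.
Similarly Firm B's optimal q on 2 is 3/5, and the value is -2·(3/5) + (12)·(2/5) = 18/5.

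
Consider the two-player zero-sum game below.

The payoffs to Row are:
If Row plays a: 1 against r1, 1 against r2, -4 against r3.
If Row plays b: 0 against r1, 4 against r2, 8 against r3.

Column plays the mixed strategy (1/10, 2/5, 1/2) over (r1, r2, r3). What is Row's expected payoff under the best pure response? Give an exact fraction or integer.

28/5

a: (1)·(1/10) + (1)·(2/5) + (-4)·(1/2) = -3/2.
b: (0)·(1/10) + (4)·(2/5) + (8)·(1/2) = 28/5.
The best pure response is b with expected payoff 28/5.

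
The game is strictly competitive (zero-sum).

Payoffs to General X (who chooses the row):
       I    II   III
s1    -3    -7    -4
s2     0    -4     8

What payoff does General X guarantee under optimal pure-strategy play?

Row minima: -7, -4 → General X's maximin is -4.
Column maxima: 0, -4, 8 → General Y's minimax is -4.
They coincide at (s2, II), so the value is -4.

-4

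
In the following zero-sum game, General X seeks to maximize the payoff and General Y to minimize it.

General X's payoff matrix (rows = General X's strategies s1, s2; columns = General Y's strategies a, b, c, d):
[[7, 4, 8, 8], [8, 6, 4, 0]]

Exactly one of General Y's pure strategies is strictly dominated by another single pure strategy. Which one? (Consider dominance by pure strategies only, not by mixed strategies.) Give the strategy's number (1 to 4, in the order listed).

General Y prefers columns that give General X less. Compare a with b: 4 < 7, 6 < 8.
So b strictly dominates a for General Y; a is strictly dominated.

1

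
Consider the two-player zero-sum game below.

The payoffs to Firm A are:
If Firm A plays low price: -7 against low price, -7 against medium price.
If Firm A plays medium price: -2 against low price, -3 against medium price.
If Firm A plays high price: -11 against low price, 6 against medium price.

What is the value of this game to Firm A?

-5/2

Row low price is strictly dominated by row medium price, so Firm A never plays it.
The remaining 2×2 game on (medium price, high price) × (low price, medium price) has no saddle point. Let Firm A play medium price with probability p; indifference gives −2p − 11(1−p) = −3p + 6(1−p), so p = 17/18.
Similarly Firm B's optimal q on low price is 1/2, and the value is -2·(1/2) + (-3)·(1/2) = -5/2.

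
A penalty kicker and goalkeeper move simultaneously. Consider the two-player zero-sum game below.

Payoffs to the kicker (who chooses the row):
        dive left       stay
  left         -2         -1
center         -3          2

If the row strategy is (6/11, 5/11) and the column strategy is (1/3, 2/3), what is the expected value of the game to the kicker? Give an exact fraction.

Against (1/3, 2/3), each row's expected payoff is left: -4/3; center: 1/3.
Taking the (6/11, 5/11)-weighted average: (6/11)·(-4/3) + (5/11)·(1/3) = -19/33.

-19/33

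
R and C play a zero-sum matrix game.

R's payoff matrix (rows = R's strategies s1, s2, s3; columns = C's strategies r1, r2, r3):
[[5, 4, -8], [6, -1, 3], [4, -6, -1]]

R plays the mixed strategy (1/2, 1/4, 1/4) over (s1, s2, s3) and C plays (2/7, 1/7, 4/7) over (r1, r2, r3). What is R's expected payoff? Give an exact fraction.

-15/28

Against (2/7, 1/7, 4/7), each row's expected payoff is s1: -18/7; s2: 23/7; s3: -2/7.
Taking the (1/2, 1/4, 1/4)-weighted average: (1/2)·(-18/7) + (1/4)·(23/7) + (1/4)·(-2/7) = -15/28.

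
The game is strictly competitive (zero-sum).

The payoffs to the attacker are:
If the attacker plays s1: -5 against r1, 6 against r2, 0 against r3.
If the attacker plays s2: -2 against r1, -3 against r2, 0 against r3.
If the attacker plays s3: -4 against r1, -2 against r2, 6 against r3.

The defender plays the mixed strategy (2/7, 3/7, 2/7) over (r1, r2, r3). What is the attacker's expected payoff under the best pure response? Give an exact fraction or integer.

8/7

s1: (-5)·(2/7) + (6)·(3/7) + (0)·(2/7) = 8/7.
s2: (-2)·(2/7) + (-3)·(3/7) + (0)·(2/7) = -13/7.
s3: (-4)·(2/7) + (-2)·(3/7) + (6)·(2/7) = -2/7.
The best pure response is s1 with expected payoff 8/7.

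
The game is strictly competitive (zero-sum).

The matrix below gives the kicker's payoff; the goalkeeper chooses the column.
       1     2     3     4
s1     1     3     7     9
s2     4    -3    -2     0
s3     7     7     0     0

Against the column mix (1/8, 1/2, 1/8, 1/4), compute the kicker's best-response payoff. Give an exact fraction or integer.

s1: (1)·(1/8) + (3)·(1/2) + (7)·(1/8) + (9)·(1/4) = 19/4.
s2: (4)·(1/8) + (-3)·(1/2) + (-2)·(1/8) + (0)·(1/4) = -5/4.
s3: (7)·(1/8) + (7)·(1/2) + (0)·(1/8) + (0)·(1/4) = 35/8.
The best pure response is s1 with expected payoff 19/4.

19/4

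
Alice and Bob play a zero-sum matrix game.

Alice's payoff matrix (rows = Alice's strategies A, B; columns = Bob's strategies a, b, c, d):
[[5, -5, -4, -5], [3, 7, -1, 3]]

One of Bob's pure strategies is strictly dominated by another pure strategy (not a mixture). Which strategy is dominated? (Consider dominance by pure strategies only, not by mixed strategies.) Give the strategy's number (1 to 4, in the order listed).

1

Bob prefers columns that give Alice less. Compare a with c: -4 < 5, -1 < 3.
So c strictly dominates a for Bob; a is strictly dominated.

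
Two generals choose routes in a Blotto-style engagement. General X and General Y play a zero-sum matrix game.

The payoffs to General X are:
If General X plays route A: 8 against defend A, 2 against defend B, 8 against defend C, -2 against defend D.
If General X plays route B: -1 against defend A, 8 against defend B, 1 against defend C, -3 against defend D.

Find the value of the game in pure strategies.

-2

Row minima: -2, -3 → General X's maximin is -2.
Column maxima: 8, 8, 8, -2 → General Y's minimax is -2.
They coincide at (route A, defend D), so the value is -2.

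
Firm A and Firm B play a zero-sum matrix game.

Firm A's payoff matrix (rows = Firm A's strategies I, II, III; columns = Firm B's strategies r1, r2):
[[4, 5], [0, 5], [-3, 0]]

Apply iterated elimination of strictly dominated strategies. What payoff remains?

4

Row III is strictly dominated by row I (4>-3, 5>0); eliminate III.
Column r2 is strictly dominated by r1 for Firm B (4<5, 0<5); eliminate r2.
Row II is strictly dominated by row I (4>0); eliminate II.
Only (I, r1) remains, with payoff 4.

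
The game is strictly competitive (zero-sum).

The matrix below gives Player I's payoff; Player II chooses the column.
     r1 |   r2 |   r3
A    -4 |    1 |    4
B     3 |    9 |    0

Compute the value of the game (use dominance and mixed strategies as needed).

12/11

Column r2 is strictly dominated by r1 for Player II (it gives Player I more in every row).
The remaining 2×2 game on (A, B) × (r1, r3) has no saddle point. Let Player I play A with probability p; indifference gives −4p + 3(1−p) = 4p, so p = 3/11.
Similarly Player II's optimal q on r1 is 4/11, and the value is -4·(4/11) + (4)·(7/11) = 12/11.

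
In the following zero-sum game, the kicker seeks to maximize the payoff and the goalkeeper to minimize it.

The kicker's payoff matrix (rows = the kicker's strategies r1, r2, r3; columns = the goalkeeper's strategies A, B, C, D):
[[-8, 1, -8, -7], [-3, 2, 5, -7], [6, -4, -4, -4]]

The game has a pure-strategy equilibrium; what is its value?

Row minima: -8, -7, -4 → the kicker's maximin is -4.
Column maxima: 6, 2, 5, -4 → the goalkeeper's minimax is -4.
They coincide at (r3, D), so the value is -4.

-4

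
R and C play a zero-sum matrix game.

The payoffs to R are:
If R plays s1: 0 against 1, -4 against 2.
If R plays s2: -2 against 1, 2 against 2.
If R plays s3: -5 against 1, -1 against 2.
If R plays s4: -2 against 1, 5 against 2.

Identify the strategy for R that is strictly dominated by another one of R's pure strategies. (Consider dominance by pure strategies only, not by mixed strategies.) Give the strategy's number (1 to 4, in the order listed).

3

Compare s3 with s2: -2 > -5, 2 > -1.
So s2 strictly dominates s3 for R; s3 is strictly dominated.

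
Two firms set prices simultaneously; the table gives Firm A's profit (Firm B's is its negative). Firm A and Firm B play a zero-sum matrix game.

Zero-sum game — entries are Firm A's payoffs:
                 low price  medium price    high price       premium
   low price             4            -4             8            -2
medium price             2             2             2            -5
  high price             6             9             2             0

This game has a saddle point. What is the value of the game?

0

Row minima: -4, -5, 0 → Firm A's maximin is 0.
Column maxima: 6, 9, 8, 0 → Firm B's minimax is 0.
They coincide at (high price, premium), so the value is 0.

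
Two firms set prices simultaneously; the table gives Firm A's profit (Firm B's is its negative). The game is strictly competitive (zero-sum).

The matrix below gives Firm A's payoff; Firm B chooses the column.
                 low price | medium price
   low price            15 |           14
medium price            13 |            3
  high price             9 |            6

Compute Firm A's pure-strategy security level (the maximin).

The worst-case payoff for each row is low price: 14, medium price: 3, high price: 6.
The best of these is 14.

14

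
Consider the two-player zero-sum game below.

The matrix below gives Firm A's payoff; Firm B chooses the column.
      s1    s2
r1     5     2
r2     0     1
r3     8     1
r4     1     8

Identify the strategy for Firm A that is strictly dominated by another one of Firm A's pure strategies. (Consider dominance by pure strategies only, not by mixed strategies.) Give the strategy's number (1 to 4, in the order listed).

2

Compare r2 with r1: 5 > 0, 2 > 1.
So r1 strictly dominates r2 for Firm A; r2 is strictly dominated.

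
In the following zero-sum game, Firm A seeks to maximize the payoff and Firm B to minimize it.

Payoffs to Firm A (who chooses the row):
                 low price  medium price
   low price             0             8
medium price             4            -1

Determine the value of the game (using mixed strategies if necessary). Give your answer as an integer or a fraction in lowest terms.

Row minima are 0 and -1, so Firm A's maximin is 0; column maxima are 4 and 8, so Firm B's minimax is 4. These differ, so the equilibrium is in mixed strategies.
Let Firm A play low price with probability p. Firm B is indifferent when 4(1−p) = 8p − (1−p), giving p = 5/13.
Let Firm B play low price with probability q. Firm A is indifferent when 8(1−q) = 4q − (1−q), giving q = 9/13.
The value is 0·(9/13) + (8)·(4/13) = 32/13.

32/13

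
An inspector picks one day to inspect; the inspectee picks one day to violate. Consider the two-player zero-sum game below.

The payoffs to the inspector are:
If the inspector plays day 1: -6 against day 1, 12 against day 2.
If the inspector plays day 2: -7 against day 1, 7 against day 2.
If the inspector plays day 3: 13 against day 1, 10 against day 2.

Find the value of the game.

72/7

Row day 2 is strictly dominated by row day 1, so the inspector never plays it.
The remaining 2×2 game on (day 1, day 3) × (day 1, day 2) has no saddle point. Let the inspector play day 1 with probability p; indifference gives −6p + 13(1−p) = 12p + 10(1−p), so p = 1/7.
Similarly the inspectee's optimal q on day 1 is 2/21, and the value is -6·(2/21) + (12)·(19/21) = 72/7.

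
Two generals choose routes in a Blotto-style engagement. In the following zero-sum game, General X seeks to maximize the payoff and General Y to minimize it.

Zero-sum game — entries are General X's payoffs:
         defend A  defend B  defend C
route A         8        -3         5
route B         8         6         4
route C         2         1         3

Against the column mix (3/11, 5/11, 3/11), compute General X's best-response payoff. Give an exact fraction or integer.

6

route A: (8)·(3/11) + (-3)·(5/11) + (5)·(3/11) = 24/11.
route B: (8)·(3/11) + (6)·(5/11) + (4)·(3/11) = 6.
route C: (2)·(3/11) + (1)·(5/11) + (3)·(3/11) = 20/11.
The best pure response is route B with expected payoff 6.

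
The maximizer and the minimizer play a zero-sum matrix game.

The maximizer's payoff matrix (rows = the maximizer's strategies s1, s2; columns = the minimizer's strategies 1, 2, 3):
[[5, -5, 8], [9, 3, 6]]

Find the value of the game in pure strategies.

3

Row minima: -5, 3 → the maximizer's maximin is 3.
Column maxima: 9, 3, 8 → the minimizer's minimax is 3.
They coincide at (s2, 2), so the value is 3.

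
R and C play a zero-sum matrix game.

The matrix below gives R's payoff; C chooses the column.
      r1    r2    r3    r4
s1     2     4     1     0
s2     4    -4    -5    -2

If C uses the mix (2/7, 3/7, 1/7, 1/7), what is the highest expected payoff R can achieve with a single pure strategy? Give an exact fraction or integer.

s1: (2)·(2/7) + (4)·(3/7) + (1)·(1/7) + (0)·(1/7) = 17/7.
s2: (4)·(2/7) + (-4)·(3/7) + (-5)·(1/7) + (-2)·(1/7) = -11/7.
The best pure response is s1 with expected payoff 17/7.

17/7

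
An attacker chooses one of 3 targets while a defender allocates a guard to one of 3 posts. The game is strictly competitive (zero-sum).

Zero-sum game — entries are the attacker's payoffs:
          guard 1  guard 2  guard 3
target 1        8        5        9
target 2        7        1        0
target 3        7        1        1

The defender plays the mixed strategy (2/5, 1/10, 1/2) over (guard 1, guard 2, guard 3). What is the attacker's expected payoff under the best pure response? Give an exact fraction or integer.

41/5

target 1: (8)·(2/5) + (5)·(1/10) + (9)·(1/2) = 41/5.
target 2: (7)·(2/5) + (1)·(1/10) + (0)·(1/2) = 29/10.
target 3: (7)·(2/5) + (1)·(1/10) + (1)·(1/2) = 17/5.
The best pure response is target 1 with expected payoff 41/5.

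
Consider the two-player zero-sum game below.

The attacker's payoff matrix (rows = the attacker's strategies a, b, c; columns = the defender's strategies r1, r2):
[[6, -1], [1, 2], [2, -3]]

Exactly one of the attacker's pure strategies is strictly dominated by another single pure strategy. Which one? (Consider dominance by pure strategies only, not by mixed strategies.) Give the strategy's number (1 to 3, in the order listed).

3

Compare c with a: 6 > 2, -1 > -3.
So a strictly dominates c for the attacker; c is strictly dominated.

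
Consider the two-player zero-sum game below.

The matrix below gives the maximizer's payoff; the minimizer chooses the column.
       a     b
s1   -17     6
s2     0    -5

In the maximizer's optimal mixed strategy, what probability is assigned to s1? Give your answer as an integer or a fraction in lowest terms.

Row minima are -17 and -5, so the maximizer's maximin is -5; column maxima are 0 and 6, so the minimizer's minimax is 0. These differ, so the equilibrium is in mixed strategies.
Let the maximizer play s1 with probability p. The minimizer is indifferent when −17p = 6p − 5(1−p), giving p = 5/28.

5/28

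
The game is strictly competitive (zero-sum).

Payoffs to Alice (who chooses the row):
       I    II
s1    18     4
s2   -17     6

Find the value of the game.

Row minima are 4 and -17, so Alice's maximin is 4; column maxima are 18 and 6, so Bob's minimax is 6. These differ, so the equilibrium is in mixed strategies.
Let Alice play s1 with probability p. Bob is indifferent when 18p − 17(1−p) = 4p + 6(1−p), giving p = 23/37.
Let Bob play I with probability q. Alice is indifferent when 18q + 4(1−q) = −17q + 6(1−q), giving q = 2/37.
The value is 18·(2/37) + (4)·(35/37) = 176/37.

176/37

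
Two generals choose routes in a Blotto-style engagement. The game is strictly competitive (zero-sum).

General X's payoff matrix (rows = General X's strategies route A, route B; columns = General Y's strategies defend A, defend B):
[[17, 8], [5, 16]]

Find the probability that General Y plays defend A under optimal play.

Row minima are 8 and 5, so General X's maximin is 8; column maxima are 17 and 16, so General Y's minimax is 16. These differ, so the equilibrium is in mixed strategies.
Let General Y play defend A with probability q. General X is indifferent when 17q + 8(1−q) = 5q + 16(1−q), giving q = 2/5.

2/5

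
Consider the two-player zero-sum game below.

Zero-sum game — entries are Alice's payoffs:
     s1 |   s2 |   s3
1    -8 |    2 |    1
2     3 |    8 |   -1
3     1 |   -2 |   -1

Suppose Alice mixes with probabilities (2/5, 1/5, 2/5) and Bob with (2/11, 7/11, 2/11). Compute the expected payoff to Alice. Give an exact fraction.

32/55

Against (2/11, 7/11, 2/11), each row's expected payoff is 1: 0; 2: 60/11; 3: -14/11.
Taking the (2/5, 1/5, 2/5)-weighted average: (2/5)·(0) + (1/5)·(60/11) + (2/5)·(-14/11) = 32/55.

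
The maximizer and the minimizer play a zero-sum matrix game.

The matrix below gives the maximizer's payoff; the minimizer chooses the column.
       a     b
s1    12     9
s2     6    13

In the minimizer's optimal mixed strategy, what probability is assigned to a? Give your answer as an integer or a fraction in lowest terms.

Row minima are 9 and 6, so the maximizer's maximin is 9; column maxima are 12 and 13, so the minimizer's minimax is 12. These differ, so the equilibrium is in mixed strategies.
Let the minimizer play a with probability q. The maximizer is indifferent when 12q + 9(1−q) = 6q + 13(1−q), giving q = 2/5.

2/5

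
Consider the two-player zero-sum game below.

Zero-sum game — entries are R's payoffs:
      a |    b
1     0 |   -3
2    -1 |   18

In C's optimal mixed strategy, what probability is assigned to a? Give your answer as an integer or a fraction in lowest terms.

Row minima are -3 and -1, so R's maximin is -1; column maxima are 0 and 18, so C's minimax is 0. These differ, so the equilibrium is in mixed strategies.
Let C play a with probability q. R is indifferent when −3(1−q) = −q + 18(1−q), giving q = 21/22.

21/22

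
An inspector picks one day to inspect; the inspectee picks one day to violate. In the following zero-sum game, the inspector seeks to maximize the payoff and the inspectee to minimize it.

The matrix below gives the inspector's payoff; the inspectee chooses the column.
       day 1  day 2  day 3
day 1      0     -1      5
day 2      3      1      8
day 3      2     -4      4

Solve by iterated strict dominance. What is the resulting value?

1

Row day 3 is strictly dominated by row day 2 (3>2, 1>-4, 8>4); eliminate day 3.
Row day 1 is strictly dominated by row day 2 (3>0, 1>-1, 8>5); eliminate day 1.
Column day 1 is strictly dominated by day 2 for the inspectee (1<3); eliminate day 1.
Column day 3 is strictly dominated by day 2 for the inspectee (1<8); eliminate day 3.
Only (day 2, day 2) remains, with payoff 1.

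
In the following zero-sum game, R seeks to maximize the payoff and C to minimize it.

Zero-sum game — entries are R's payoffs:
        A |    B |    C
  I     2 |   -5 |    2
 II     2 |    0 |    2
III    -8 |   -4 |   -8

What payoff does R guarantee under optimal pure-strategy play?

Row minima: -5, 0, -8 → R's maximin is 0.
Column maxima: 2, 0, 2 → C's minimax is 0.
They coincide at (II, B), so the value is 0.

0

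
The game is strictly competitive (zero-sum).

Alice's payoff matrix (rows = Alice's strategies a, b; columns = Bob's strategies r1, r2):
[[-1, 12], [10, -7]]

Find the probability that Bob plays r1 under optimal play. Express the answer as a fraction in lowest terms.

Row minima are -1 and -7, so Alice's maximin is -1; column maxima are 10 and 12, so Bob's minimax is 10. These differ, so the equilibrium is in mixed strategies.
Let Bob play r1 with probability q. Alice is indifferent when −q + 12(1−q) = 10q − 7(1−q), giving q = 19/30.

19/30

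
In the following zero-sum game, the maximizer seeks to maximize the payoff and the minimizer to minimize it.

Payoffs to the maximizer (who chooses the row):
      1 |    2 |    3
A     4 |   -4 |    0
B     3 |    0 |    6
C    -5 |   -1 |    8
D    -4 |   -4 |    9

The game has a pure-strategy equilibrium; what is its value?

Row minima: -4, 0, -5, -4 → the maximizer's maximin is 0.
Column maxima: 4, 0, 9 → the minimizer's minimax is 0.
They coincide at (B, 2), so the value is 0.

0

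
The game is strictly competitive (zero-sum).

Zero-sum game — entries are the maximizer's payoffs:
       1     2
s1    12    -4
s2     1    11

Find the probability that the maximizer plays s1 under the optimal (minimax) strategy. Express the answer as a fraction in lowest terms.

5/13

Row minima are -4 and 1, so the maximizer's maximin is 1; column maxima are 12 and 11, so the minimizer's minimax is 11. These differ, so the equilibrium is in mixed strategies.
Let the maximizer play s1 with probability p. The minimizer is indifferent when 12p + (1−p) = −4p + 11(1−p), giving p = 5/13.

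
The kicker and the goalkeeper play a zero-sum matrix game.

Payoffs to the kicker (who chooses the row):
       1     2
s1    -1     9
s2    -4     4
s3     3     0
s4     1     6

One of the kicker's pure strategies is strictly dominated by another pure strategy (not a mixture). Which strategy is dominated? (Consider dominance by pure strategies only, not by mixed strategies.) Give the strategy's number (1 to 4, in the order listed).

Compare s2 with s1: -1 > -4, 9 > 4.
So s1 strictly dominates s2 for the kicker; s2 is strictly dominated.

2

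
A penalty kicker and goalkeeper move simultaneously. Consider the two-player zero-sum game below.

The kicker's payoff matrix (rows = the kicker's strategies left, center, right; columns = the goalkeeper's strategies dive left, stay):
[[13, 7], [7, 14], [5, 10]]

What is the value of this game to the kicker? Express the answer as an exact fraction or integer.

Row right is strictly dominated by row center, so the kicker never plays it.
The remaining 2×2 game on (left, center) × (dive left, stay) has no saddle point. Let the kicker play left with probability p; indifference gives 13p + 7(1−p) = 7p + 14(1−p), so p = 7/13.
Similarly the goalkeeper's optimal q on dive left is 7/13, and the value is 13·(7/13) + (7)·(6/13) = 133/13.

133/13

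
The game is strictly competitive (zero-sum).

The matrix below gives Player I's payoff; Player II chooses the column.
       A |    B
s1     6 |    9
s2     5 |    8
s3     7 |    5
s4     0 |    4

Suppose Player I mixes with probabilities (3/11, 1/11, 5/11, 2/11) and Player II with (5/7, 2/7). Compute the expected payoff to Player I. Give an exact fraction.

426/77

Against (5/7, 2/7), each row's expected payoff is s1: 48/7; s2: 41/7; s3: 45/7; s4: 8/7.
Taking the (3/11, 1/11, 5/11, 2/11)-weighted average: (3/11)·(48/7) + (1/11)·(41/7) + (5/11)·(45/7) + (2/11)·(8/7) = 426/77.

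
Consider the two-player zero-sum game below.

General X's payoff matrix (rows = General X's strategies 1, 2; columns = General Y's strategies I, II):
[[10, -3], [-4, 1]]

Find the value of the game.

Row minima are -3 and -4, so General X's maximin is -3; column maxima are 10 and 1, so General Y's minimax is 1. These differ, so the equilibrium is in mixed strategies.
Let General X play 1 with probability p. General Y is indifferent when 10p − 4(1−p) = −3p + (1−p), giving p = 5/18.
Let General Y play I with probability q. General X is indifferent when 10q − 3(1−q) = −4q + (1−q), giving q = 2/9.
The value is 10·(2/9) + (-3)·(7/9) = -1/9.

-1/9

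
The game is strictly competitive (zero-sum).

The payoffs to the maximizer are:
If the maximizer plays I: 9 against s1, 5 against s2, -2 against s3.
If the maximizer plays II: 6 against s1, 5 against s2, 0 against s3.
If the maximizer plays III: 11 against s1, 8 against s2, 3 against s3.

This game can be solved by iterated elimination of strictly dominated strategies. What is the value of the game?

Column s1 is strictly dominated by s2 for the minimizer (5<9, 5<6, 8<11); eliminate s1.
Row II is strictly dominated by row III (8>5, 3>0); eliminate II.
Column s2 is strictly dominated by s3 for the minimizer (-2<5, 3<8); eliminate s2.
Row I is strictly dominated by row III (3>-2); eliminate I.
Only (III, s3) remains, with payoff 3.

3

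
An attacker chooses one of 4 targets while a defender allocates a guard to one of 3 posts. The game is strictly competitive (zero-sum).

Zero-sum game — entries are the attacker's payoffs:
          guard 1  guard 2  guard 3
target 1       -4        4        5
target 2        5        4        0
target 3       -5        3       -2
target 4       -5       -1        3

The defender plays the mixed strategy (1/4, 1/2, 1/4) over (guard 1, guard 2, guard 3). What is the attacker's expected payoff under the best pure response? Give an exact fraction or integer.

13/4

target 1: (-4)·(1/4) + (4)·(1/2) + (5)·(1/4) = 9/4.
target 2: (5)·(1/4) + (4)·(1/2) + (0)·(1/4) = 13/4.
target 3: (-5)·(1/4) + (3)·(1/2) + (-2)·(1/4) = -1/4.
target 4: (-5)·(1/4) + (-1)·(1/2) + (3)·(1/4) = -1.
The best pure response is target 2 with expected payoff 13/4.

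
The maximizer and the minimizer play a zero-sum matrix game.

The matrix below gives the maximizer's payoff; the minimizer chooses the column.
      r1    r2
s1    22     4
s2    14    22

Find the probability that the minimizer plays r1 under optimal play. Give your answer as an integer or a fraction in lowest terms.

Row minima are 4 and 14, so the maximizer's maximin is 14; column maxima are 22 and 22, so the minimizer's minimax is 22. These differ, so the equilibrium is in mixed strategies.
Let the minimizer play r1 with probability q. The maximizer is indifferent when 22q + 4(1−q) = 14q + 22(1−q), giving q = 9/13.

9/13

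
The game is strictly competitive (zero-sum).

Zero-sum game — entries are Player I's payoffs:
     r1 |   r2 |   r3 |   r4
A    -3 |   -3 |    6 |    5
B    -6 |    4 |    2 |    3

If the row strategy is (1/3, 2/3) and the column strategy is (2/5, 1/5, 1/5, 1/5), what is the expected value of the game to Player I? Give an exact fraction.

-4/15

Against (2/5, 1/5, 1/5, 1/5), each row's expected payoff is A: 2/5; B: -3/5.
Taking the (1/3, 2/3)-weighted average: (1/3)·(2/5) + (2/3)·(-3/5) = -4/15.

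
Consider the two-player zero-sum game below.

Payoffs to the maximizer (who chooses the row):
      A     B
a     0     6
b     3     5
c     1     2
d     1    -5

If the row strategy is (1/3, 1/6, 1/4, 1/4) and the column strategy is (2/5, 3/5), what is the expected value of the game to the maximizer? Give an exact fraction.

33/20

Against (2/5, 3/5), each row's expected payoff is a: 18/5; b: 21/5; c: 8/5; d: -13/5.
Taking the (1/3, 1/6, 1/4, 1/4)-weighted average: (1/3)·(18/5) + (1/6)·(21/5) + (1/4)·(8/5) + (1/4)·(-13/5) = 33/20.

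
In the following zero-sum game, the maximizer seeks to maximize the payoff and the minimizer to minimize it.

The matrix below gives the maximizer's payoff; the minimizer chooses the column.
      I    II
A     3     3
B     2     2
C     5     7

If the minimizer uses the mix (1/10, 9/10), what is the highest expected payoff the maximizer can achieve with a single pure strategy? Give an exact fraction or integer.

A: (3)·(1/10) + (3)·(9/10) = 3.
B: (2)·(1/10) + (2)·(9/10) = 2.
C: (5)·(1/10) + (7)·(9/10) = 34/5.
The best pure response is C with expected payoff 34/5.

34/5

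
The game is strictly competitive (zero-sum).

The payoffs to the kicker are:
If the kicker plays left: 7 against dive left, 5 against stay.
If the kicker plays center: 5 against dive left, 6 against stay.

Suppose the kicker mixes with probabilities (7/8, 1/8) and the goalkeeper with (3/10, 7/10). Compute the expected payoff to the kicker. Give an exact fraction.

Against (3/10, 7/10), each row's expected payoff is left: 28/5; center: 57/10.
Taking the (7/8, 1/8)-weighted average: (7/8)·(28/5) + (1/8)·(57/10) = 449/80.

449/80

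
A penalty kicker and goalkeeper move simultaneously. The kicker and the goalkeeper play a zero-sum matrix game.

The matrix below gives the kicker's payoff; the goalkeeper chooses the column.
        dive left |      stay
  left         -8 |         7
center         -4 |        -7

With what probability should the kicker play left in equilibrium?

Row minima are -8 and -7, so the kicker's maximin is -7; column maxima are -4 and 7, so the goalkeeper's minimax is -4. These differ, so the equilibrium is in mixed strategies.
Let the kicker play left with probability p. The goalkeeper is indifferent when −8p − 4(1−p) = 7p − 7(1−p), giving p = 1/6.

1/6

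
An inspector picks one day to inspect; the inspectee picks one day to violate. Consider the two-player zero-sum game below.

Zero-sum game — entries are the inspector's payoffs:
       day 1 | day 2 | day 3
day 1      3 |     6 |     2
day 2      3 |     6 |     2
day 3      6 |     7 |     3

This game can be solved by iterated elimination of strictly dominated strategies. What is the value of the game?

Row day 2 is strictly dominated by row day 3 (6>3, 7>6, 3>2); eliminate day 2.
Column day 2 is strictly dominated by day 1 for the inspectee (3<6, 6<7); eliminate day 2.
Column day 1 is strictly dominated by day 3 for the inspectee (2<3, 3<6); eliminate day 1.
Row day 1 is strictly dominated by row day 3 (3>2); eliminate day 1.
Only (day 3, day 3) remains, with payoff 3.

3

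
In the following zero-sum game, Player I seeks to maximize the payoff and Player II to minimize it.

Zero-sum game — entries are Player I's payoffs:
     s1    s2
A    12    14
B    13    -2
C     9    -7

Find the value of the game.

206/17

Row C is strictly dominated by row B, so Player I never plays it.
The remaining 2×2 game on (A, B) × (s1, s2) has no saddle point. Let Player I play A with probability p; indifference gives 12p + 13(1−p) = 14p − 2(1−p), so p = 15/17.
Similarly Player II's optimal q on s1 is 16/17, and the value is 12·(16/17) + (14)·(1/17) = 206/17.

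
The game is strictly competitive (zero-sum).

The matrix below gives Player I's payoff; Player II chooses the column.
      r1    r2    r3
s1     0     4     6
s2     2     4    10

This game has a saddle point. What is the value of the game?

Row minima: 0, 2 → Player I's maximin is 2.
Column maxima: 2, 4, 10 → Player II's minimax is 2.
They coincide at (s2, r1), so the value is 2.

2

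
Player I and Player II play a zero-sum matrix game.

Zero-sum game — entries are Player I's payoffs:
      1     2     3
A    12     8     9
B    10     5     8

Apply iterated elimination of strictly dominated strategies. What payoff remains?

8

Row B is strictly dominated by row A (12>10, 8>5, 9>8); eliminate B.
Column 3 is strictly dominated by 2 for Player II (8<9); eliminate 3.
Column 1 is strictly dominated by 2 for Player II (8<12); eliminate 1.
Only (A, 2) remains, with payoff 8.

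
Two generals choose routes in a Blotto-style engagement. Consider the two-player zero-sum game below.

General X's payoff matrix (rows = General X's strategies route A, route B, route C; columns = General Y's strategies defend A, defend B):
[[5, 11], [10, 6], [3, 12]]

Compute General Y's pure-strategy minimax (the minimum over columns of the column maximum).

The worst case (largest entry) in each column is defend A: 10, defend B: 12.
The best (smallest) of these is 10.

10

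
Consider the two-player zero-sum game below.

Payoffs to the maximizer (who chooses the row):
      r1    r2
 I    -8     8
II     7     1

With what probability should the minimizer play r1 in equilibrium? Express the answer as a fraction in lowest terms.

7/22

Row minima are -8 and 1, so the maximizer's maximin is 1; column maxima are 7 and 8, so the minimizer's minimax is 7. These differ, so the equilibrium is in mixed strategies.
Let the minimizer play r1 with probability q. The maximizer is indifferent when −8q + 8(1−q) = 7q + (1−q), giving q = 7/22.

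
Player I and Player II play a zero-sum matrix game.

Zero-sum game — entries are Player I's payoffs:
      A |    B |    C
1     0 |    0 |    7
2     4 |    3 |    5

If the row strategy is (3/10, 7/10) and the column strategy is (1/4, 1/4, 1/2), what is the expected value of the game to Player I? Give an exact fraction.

161/40

Against (1/4, 1/4, 1/2), each row's expected payoff is 1: 7/2; 2: 17/4.
Taking the (3/10, 7/10)-weighted average: (3/10)·(7/2) + (7/10)·(17/4) = 161/40.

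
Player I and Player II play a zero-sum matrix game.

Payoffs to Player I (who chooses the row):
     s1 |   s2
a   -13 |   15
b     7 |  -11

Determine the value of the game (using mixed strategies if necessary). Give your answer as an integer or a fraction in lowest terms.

-19/23

Row minima are -13 and -11, so Player I's maximin is -11; column maxima are 7 and 15, so Player II's minimax is 7. These differ, so the equilibrium is in mixed strategies.
Let Player I play a with probability p. Player II is indifferent when −13p + 7(1−p) = 15p − 11(1−p), giving p = 9/23.
Let Player II play s1 with probability q. Player I is indifferent when −13q + 15(1−q) = 7q − 11(1−q), giving q = 13/23.
The value is -13·(13/23) + (15)·(10/23) = -19/23.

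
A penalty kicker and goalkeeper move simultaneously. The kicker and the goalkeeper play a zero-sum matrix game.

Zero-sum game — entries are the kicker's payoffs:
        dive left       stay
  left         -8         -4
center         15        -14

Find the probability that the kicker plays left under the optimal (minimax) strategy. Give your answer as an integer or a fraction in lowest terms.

Row minima are -8 and -14, so the kicker's maximin is -8; column maxima are 15 and -4, so the goalkeeper's minimax is -4. These differ, so the equilibrium is in mixed strategies.
Let the kicker play left with probability p. The goalkeeper is indifferent when −8p + 15(1−p) = −4p − 14(1−p), giving p = 29/33.

29/33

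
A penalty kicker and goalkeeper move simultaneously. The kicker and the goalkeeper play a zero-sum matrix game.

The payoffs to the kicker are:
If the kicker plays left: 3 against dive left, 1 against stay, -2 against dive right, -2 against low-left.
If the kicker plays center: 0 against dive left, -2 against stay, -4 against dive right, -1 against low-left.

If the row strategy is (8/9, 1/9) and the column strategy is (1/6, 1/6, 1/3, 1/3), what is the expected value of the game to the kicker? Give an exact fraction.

-22/27

Against (1/6, 1/6, 1/3, 1/3), each row's expected payoff is left: -2/3; center: -2.
Taking the (8/9, 1/9)-weighted average: (8/9)·(-2/3) + (1/9)·(-2) = -22/27.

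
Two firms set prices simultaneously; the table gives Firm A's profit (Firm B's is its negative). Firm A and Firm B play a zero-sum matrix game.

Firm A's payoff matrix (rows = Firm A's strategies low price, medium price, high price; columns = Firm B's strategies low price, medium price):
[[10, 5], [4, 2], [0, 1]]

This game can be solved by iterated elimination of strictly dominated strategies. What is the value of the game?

5

Row medium price is strictly dominated by row low price (10>4, 5>2); eliminate medium price.
Row high price is strictly dominated by row low price (10>0, 5>1); eliminate high price.
Column low price is strictly dominated by medium price for Firm B (5<10); eliminate low price.
Only (low price, medium price) remains, with payoff 5.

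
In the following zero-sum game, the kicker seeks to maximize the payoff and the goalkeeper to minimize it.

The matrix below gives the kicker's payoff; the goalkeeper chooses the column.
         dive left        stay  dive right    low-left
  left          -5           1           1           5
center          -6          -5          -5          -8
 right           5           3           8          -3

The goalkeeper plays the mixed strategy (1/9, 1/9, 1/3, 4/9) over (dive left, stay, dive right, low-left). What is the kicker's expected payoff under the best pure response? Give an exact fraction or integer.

left: (-5)·(1/9) + (1)·(1/9) + (1)·(1/3) + (5)·(4/9) = 19/9.
center: (-6)·(1/9) + (-5)·(1/9) + (-5)·(1/3) + (-8)·(4/9) = -58/9.
right: (5)·(1/9) + (3)·(1/9) + (8)·(1/3) + (-3)·(4/9) = 20/9.
The best pure response is right with expected payoff 20/9.

20/9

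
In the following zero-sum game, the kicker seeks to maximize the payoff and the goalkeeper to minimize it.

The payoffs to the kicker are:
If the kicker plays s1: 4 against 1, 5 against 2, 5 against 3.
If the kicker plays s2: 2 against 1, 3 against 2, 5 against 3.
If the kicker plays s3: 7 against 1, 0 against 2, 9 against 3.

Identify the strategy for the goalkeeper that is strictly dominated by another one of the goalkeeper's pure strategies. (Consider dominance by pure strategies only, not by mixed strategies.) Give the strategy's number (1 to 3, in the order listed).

3

The goalkeeper prefers columns that give the kicker less. Compare 3 with 1: 4 < 5, 2 < 5, 7 < 9.
So 1 strictly dominates 3 for the goalkeeper; 3 is strictly dominated.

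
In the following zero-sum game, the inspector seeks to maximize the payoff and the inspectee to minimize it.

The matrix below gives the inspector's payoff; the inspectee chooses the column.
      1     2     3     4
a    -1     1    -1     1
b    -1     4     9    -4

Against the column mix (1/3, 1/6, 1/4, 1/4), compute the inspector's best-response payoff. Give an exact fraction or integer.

a: (-1)·(1/3) + (1)·(1/6) + (-1)·(1/4) + (1)·(1/4) = -1/6.
b: (-1)·(1/3) + (4)·(1/6) + (9)·(1/4) + (-4)·(1/4) = 19/12.
The best pure response is b with expected payoff 19/12.

19/12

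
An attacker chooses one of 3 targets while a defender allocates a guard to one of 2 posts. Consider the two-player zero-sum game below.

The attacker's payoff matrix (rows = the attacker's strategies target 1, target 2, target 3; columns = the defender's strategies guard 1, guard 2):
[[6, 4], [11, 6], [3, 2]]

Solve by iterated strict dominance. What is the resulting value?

Column guard 1 is strictly dominated by guard 2 for the defender (4<6, 6<11, 2<3); eliminate guard 1.
Row target 1 is strictly dominated by row target 2 (6>4); eliminate target 1.
Row target 3 is strictly dominated by row target 2 (6>2); eliminate target 3.
Only (target 2, guard 2) remains, with payoff 6.

6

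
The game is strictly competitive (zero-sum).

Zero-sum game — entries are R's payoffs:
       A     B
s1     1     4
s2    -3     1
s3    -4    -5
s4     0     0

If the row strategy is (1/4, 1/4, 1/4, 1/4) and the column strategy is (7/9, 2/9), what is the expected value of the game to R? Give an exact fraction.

-7/6

Against (7/9, 2/9), each row's expected payoff is s1: 5/3; s2: -19/9; s3: -38/9; s4: 0.
Taking the (1/4, 1/4, 1/4, 1/4)-weighted average: (1/4)·(5/3) + (1/4)·(-19/9) + (1/4)·(-38/9) + (1/4)·(0) = -7/6.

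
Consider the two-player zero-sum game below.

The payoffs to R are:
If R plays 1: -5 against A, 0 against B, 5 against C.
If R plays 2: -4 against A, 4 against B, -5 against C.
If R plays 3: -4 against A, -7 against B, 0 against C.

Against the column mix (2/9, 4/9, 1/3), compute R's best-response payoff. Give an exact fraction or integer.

5/9

1: (-5)·(2/9) + (0)·(4/9) + (5)·(1/3) = 5/9.
2: (-4)·(2/9) + (4)·(4/9) + (-5)·(1/3) = -7/9.
3: (-4)·(2/9) + (-7)·(4/9) + (0)·(1/3) = -4.
The best pure response is 1 with expected payoff 5/9.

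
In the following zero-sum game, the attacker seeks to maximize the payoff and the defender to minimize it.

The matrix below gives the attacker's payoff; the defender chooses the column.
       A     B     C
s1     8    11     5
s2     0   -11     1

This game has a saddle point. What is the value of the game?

Row minima: 5, -11 → the attacker's maximin is 5.
Column maxima: 8, 11, 5 → the defender's minimax is 5.
They coincide at (s1, C), so the value is 5.

5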